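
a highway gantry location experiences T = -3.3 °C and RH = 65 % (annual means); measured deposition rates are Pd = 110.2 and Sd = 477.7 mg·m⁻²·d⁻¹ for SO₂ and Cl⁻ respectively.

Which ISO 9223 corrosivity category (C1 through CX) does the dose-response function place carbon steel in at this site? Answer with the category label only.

C3

carbon steel: T≤10 °C ⇒ hinge +0.150·(-3.3−10) = -1.9950
  sulphur-dioxide contribution → 10.19 μm/a
  chloride contribution → 34.99 μm/a
  ⇒ r_corr(carbon steel) = 45.17 μm/a
Category bounds: 25…50 μm/a bracket r_corr ⇒ C3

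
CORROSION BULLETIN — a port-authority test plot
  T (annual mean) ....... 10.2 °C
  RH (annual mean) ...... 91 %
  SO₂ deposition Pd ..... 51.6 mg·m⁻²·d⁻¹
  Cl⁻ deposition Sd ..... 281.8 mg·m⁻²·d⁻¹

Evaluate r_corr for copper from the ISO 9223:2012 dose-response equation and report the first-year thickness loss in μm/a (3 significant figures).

r_corr = 5.17 μm/a

copper: f(T) = -0.080·(T−10) [T>10 °C] = -0.0160
  sulphur-dioxide contribution → 3.121 μm/a
  chloride contribution → 2.051 μm/a
  ⇒ r_corr(copper) = 5.173 μm/a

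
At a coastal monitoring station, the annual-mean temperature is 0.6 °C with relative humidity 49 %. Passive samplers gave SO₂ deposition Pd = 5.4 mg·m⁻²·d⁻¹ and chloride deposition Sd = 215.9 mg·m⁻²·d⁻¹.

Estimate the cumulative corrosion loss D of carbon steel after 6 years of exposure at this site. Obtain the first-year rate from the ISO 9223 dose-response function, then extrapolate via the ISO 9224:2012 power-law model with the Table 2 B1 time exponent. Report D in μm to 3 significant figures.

carbon steel: T≤10 °C ⇒ hinge +0.150·(0.6−10) = -1.4100
  Pd branch = 1.77·Pd^0.52·e^(0.02·RH+f) = 2.767 μm/a
  Cl⁻ term: 0.102·215.9^0.62·exp(0.033·49+0.04·0.6) = 14.74
  sum: 2.767 + 14.74 → r_corr = 17.51 μm/a
ISO 9224: D(t) = r_corr · t^b with b = 0.523 (carbon steel, B1)
  D(6) = 17.51 × 6^0.523 = 17.51 × 2.553 = 44.69 μm

D(6) = 44.7 μm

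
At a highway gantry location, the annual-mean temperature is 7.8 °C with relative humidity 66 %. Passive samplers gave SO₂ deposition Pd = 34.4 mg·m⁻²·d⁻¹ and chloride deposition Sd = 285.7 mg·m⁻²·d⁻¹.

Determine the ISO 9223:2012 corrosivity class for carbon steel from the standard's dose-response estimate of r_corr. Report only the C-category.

C4

carbon steel: temperature factor f = +0.150·(-2.2) = -0.3300
  SO₂ term: 1.77·34.4^0.52·exp(0.02·66-0.3300) = 29.99
  Sd branch = 0.102·Sd^0.62·e^(0.033·RH+0.04·T) = 40.99 μm/a
  sum: 29.99 + 40.99 → r_corr = 70.98 μm/a
Category bounds: 50…80 μm/a bracket r_corr ⇒ C4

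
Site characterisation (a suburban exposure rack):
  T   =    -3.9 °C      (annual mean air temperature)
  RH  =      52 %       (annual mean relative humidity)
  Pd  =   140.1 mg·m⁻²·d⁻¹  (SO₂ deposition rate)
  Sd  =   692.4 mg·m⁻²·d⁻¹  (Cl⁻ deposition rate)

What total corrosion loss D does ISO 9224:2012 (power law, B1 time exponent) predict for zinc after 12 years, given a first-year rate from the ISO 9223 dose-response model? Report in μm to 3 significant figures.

zinc: f(T) = +0.038·(T−10) [T≤10 °C] = -0.5282
  SO₂ term: 0.0129·140.1^0.44·exp(0.046·52-0.5282) = 0.7319
  Cl⁻ term: 0.0175·692.4^0.57·exp(0.008·52+0.085·-3.9) = 0.792
  r_corr = 0.7319 + 0.792 = 1.524 μm/a
Long-term exponent b (ISO 9224 Table 2, B1) = 0.813
  D(12) = 1.524 × 12^0.813 = 1.524 × 7.54 = 11.49 μm

D(12) = 11.5 μm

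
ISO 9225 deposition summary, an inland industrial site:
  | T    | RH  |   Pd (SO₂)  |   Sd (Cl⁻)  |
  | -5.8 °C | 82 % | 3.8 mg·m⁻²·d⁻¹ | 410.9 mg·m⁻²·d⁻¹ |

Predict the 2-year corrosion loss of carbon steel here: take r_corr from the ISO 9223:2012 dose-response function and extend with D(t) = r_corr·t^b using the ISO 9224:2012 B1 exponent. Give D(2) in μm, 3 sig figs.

D(2) = 75.1 μm

carbon steel: temperature factor f = +0.150·(-15.8) = -2.3700
  Pd branch = 1.77·Pd^0.52·e^(0.02·RH+f) = 1.708 μm/a
  Cl⁻ term: 0.102·410.9^0.62·exp(0.033·82+0.04·-5.8) = 50.53
  sum: 1.708 + 50.53 → r_corr = 52.24 μm/a
Long-term exponent b (ISO 9224 Table 2, B1) = 0.523
  D(2) = 52.24 × 2^0.523 = 52.24 × 1.437 = 75.06 μm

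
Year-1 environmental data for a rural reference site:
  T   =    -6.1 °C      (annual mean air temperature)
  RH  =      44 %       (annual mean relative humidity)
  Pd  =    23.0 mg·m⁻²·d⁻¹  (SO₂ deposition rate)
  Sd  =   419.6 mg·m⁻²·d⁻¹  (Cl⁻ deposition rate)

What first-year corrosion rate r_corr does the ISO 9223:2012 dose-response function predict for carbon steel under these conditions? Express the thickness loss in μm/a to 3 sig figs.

carbon steel: T≤10 °C ⇒ hinge +0.150·(-6.1−10) = -2.4150
  Pd branch = 1.77·Pd^0.52·e^(0.02·RH+f) = 1.947 μm/a
  Cl⁻ term: 0.102·419.6^0.62·exp(0.033·44+0.04·-6.1) = 14.43
  sum: 1.947 + 14.43 → r_corr = 16.38 μm/a

r_corr = 16.4 μm/a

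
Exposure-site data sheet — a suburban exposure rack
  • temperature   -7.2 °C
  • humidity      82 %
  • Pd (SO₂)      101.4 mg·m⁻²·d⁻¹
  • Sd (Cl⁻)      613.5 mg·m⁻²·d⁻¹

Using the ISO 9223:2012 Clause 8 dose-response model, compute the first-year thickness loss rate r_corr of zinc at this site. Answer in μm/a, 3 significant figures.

r_corr = 2.94 μm/a

zinc: f(T) = +0.038·(T−10) [T≤10 °C] = -0.6536
  Pd branch = 0.0129·Pd^0.44·e^(0.046·RH+f) = 2.226 μm/a
  Cl⁻ term: 0.0175·613.5^0.57·exp(0.008·82+0.085·-7.2) = 0.7099
  sum: 2.226 + 0.7099 → r_corr = 2.936 μm/a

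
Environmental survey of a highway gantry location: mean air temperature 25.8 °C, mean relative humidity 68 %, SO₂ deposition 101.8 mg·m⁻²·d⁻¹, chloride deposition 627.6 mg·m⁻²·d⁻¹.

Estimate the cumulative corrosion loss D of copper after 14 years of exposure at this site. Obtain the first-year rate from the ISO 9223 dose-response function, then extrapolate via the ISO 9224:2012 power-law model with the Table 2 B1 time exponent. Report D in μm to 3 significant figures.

D(14) = 15.5 μm

copper: temperature factor f = -0.080·(15.8) = -1.2640
  Pd branch = 0.0053·Pd^0.26·e^(0.059·RH+f) = 0.2753 μm/a
  Sd branch = 0.01025·Sd^0.27·e^(0.036·RH+0.049·T) = 2.389 μm/a
  sum: 0.2753 + 2.389 → r_corr = 2.665 μm/a
Power-law: D(14) = r_corr · 14^0.667
  D(14) = 2.665 × 14^0.667 = 2.665 × 5.814 = 15.49 μm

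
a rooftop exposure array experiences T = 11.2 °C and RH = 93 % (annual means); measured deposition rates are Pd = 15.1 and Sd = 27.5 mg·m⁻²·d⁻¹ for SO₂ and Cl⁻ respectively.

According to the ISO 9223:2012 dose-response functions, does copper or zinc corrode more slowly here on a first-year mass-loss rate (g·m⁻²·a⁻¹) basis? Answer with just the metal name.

zinc

copper: f(T) = -0.080·(T−10) [T>10 °C] = -0.0960
  Pd branch = 0.0053·Pd^0.26·e^(0.059·RH+f) = 2.356 μm/a
  Cl⁻ term: 0.01025·27.5^0.27·exp(0.036·93+0.049·11.2) = 1.235
  sum: 2.356 + 1.235 → r_corr = 3.591 μm/a
  mass loss = 3.591 μm/a × 8.96 g/cm³ = 32.17 g·m⁻²·a⁻¹
zinc: temperature factor f = -0.071·(1.2) = -0.0852
  Pd branch = 0.0129·Pd^0.44·e^(0.046·RH+f) = 2.82 μm/a
  Cl⁻ term: 0.0175·27.5^0.57·exp(0.008·93+0.085·11.2) = 0.631
  sum: 2.82 + 0.631 → r_corr = 3.451 μm/a
  mass loss = 3.451 μm/a × 7.14 g/cm³ = 24.64 g·m⁻²·a⁻¹
Ordering by g·m⁻²·a⁻¹: copper (32.2) > zinc (24.6)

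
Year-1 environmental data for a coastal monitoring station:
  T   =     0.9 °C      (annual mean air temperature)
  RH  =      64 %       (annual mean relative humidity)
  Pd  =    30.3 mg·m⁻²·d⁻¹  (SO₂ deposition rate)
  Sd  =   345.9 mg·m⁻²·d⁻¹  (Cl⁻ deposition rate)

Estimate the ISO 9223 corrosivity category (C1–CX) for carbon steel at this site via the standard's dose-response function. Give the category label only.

C3

carbon steel: temperature factor f = +0.150·(-9.1) = -1.3650
  SO₂ term: 1.77·30.3^0.52·exp(0.02·64-1.3650) = 9.581
  Sd branch = 0.102·Sd^0.62·e^(0.033·RH+0.04·T) = 32.78 μm/a
  r_corr = 9.581 + 32.78 = 42.36 μm/a
ISO 9223 Table 2 (carbon steel): 25 < 42.4 ≤ 50 μm/a ⇒ C3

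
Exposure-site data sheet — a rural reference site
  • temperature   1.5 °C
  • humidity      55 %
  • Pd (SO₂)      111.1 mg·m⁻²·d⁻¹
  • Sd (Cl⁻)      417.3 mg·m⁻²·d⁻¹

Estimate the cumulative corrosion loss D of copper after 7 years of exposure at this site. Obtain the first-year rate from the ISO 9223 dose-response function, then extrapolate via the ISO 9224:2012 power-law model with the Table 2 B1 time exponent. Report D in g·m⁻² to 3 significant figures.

D(7) = 18.6 g·m⁻²

copper: temperature factor f = +0.126·(-8.5) = -1.0710
  SO₂ term: 0.0053·111.1^0.26·exp(0.059·55-1.0710) = 0.1586
  Sd branch = 0.01025·Sd^0.27·e^(0.036·RH+0.049·T) = 0.4074 μm/a
  sum: 0.1586 + 0.4074 → r_corr = 0.566 μm/a
Long-term exponent b (ISO 9224 Table 2, B1) = 0.667
  D(7) = 0.566 × 7^0.667 = 0.566 × 3.662 = 2.073 μm
  Mass loss = 2.073 μm × 8.96 g/cm³ = 18.57 g·m⁻²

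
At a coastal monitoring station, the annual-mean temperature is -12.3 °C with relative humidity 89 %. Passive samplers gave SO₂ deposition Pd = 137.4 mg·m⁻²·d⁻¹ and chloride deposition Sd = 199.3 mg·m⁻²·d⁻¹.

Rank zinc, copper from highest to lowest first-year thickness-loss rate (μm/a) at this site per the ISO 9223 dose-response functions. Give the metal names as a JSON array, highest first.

["zinc", "copper"]

zinc: f(T) = +0.038·(T−10) [T≤10 °C] = -0.8474
  sulphur-dioxide contribution → 2.893 μm/a
  chloride contribution → 0.2564 μm/a
  ⇒ r_corr(zinc) = 3.149 μm/a
copper: f(T) = +0.126·(T−10) [T≤10 °C] = -2.8098
  sulphur-dioxide contribution → 0.219 μm/a
  chloride contribution → 0.5772 μm/a
  total first-year rate 0.7961 μm/a
Ordering by μm/a: zinc (3.15) > copper (0.796)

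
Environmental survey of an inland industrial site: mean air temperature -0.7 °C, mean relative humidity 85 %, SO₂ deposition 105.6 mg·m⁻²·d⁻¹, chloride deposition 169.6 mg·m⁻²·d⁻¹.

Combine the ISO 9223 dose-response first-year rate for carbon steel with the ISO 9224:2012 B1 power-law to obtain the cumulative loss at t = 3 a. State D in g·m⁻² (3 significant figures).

D(3) = 857 g·m⁻²

carbon steel: T≤10 °C ⇒ hinge +0.150·(-0.7−10) = -1.6050
  SO₂ term: 1.77·105.6^0.52·exp(0.02·85-1.6050) = 21.96
  Sd branch = 0.102·Sd^0.62·e^(0.033·RH+0.04·T) = 39.53 μm/a
  r_corr = 21.96 + 39.53 = 61.48 μm/a
Power-law: D(3) = r_corr · 3^0.523
  D(3) = 61.48 × 3^0.523 = 61.48 × 1.776 = 109.2 μm
  Mass loss = 109.2 μm × 7.85 g/cm³ = 857.3 g·m⁻²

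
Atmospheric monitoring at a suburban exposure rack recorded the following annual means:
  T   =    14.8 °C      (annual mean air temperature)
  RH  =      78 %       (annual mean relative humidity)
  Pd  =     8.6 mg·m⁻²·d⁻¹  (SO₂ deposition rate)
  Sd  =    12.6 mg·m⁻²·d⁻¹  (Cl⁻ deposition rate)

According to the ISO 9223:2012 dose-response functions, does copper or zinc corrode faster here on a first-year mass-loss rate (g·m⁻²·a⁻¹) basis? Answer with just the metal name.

copper

copper: f(T) = -0.080·(T−10) [T>10 °C] = -0.3840
  Pd branch = 0.0053·Pd^0.26·e^(0.059·RH+f) = 0.6297 μm/a
  Sd branch = 0.01025·Sd^0.27·e^(0.036·RH+0.049·T) = 0.6955 μm/a
  sum: 0.6297 + 0.6955 → r_corr = 1.325 μm/a
  mass loss = 1.325 μm/a × 8.96 g/cm³ = 11.87 g·m⁻²·a⁻¹
zinc: T>10 °C ⇒ hinge -0.071·(14.8−10) = -0.3408
  Pd branch = 0.0129·Pd^0.44·e^(0.046·RH+f) = 0.8551 μm/a
  Cl⁻ term: 0.0175·12.6^0.57·exp(0.008·78+0.085·14.8) = 0.4871
  r_corr = 0.8551 + 0.4871 = 1.342 μm/a
  mass loss = 1.342 μm/a × 7.14 g/cm³ = 9.583 g·m⁻²·a⁻¹
Ordering by g·m⁻²·a⁻¹: copper (11.9) > zinc (9.58)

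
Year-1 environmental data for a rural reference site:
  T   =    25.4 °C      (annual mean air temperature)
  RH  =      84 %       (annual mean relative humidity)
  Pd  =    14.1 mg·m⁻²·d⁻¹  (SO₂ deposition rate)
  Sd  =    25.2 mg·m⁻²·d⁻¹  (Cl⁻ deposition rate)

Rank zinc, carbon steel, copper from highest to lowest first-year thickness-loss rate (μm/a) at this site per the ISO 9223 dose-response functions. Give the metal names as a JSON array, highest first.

["carbon steel", "zinc", "copper"]

zinc: f(T) = -0.071·(T−10) [T>10 °C] = -1.0934
  Pd branch = 0.0129·Pd^0.44·e^(0.046·RH+f) = 0.6599 μm/a
  Sd branch = 0.0175·Sd^0.57·e^(0.008·RH+0.085·T) = 1.868 μm/a
  sum: 0.6599 + 1.868 → r_corr = 2.528 μm/a
carbon steel: temperature factor f = -0.054·(15.4) = -0.8316
  SO₂ term: 1.77·14.1^0.52·exp(0.02·84-0.8316) = 16.37
  Cl⁻ term: 0.102·25.2^0.62·exp(0.033·84+0.04·25.4) = 33.31
  r_corr = 16.37 + 33.31 = 49.68 μm/a
copper: temperature factor f = -0.080·(15.4) = -1.2320
  Pd branch = 0.0053·Pd^0.26·e^(0.059·RH+f) = 0.4369 μm/a
  Cl⁻ term: 0.01025·25.2^0.27·exp(0.036·84+0.049·25.4) = 1.75
  sum: 0.4369 + 1.75 → r_corr = 2.186 μm/a
Ordering by μm/a: carbon steel (49.7) > zinc (2.53) > copper (2.19)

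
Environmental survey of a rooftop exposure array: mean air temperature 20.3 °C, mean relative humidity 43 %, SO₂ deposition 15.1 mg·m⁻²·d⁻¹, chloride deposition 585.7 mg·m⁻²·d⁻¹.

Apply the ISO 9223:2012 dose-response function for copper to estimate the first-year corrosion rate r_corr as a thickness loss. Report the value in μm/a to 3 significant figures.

r_corr = 0.788 μm/a

copper: temperature factor f = -0.080·(10.3) = -0.8240
  sulphur-dioxide contribution → 0.05953 μm/a
  chloride contribution → 0.7282 μm/a
  ⇒ r_corr(copper) = 0.7878 μm/a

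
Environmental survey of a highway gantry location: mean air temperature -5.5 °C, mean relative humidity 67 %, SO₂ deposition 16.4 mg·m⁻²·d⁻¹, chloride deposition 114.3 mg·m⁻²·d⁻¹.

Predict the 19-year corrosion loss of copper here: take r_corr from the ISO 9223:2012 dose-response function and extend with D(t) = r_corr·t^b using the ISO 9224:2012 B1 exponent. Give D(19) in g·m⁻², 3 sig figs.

D(19) = 25.2 g·m⁻²

copper: T≤10 °C ⇒ hinge +0.126·(-5.5−10) = -1.9530
  Pd branch = 0.0053·Pd^0.26·e^(0.059·RH+f) = 0.08104 μm/a
  Cl⁻ term: 0.01025·114.3^0.27·exp(0.036·67+0.049·-5.5) = 0.314
  r_corr = 0.08104 + 0.314 = 0.395 μm/a
Long-term exponent b (ISO 9224 Table 2, B1) = 0.667
  D(19) = 0.395 × 19^0.667 = 0.395 × 7.127 = 2.815 μm
  Mass loss = 2.815 μm × 8.96 g/cm³ = 25.23 g·m⁻²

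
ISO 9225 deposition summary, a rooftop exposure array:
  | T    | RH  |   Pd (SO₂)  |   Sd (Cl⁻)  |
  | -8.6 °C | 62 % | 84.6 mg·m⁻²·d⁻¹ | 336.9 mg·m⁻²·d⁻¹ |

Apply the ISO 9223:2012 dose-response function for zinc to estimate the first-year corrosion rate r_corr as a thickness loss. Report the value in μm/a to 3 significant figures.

r_corr = 1.16 μm/a

zinc: T≤10 °C ⇒ hinge +0.038·(-8.6−10) = -0.7068
  Pd branch = 0.0129·Pd^0.44·e^(0.046·RH+f) = 0.7767 μm/a
  Sd branch = 0.0175·Sd^0.57·e^(0.008·RH+0.085·T) = 0.3816 μm/a
  r_corr = 0.7767 + 0.3816 = 1.158 μm/a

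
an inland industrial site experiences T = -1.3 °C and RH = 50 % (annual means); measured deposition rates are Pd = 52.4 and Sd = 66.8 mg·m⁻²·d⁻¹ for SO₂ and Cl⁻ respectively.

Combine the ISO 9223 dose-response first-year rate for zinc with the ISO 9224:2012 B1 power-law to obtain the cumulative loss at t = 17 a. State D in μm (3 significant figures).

D(17) = 7.35 μm

zinc: temperature factor f = +0.038·(-11.3) = -0.4294
  SO₂ term: 0.0129·52.4^0.44·exp(0.046·50-0.4294) = 0.4781
  Sd branch = 0.0175·Sd^0.57·e^(0.008·RH+0.085·T) = 0.2564 μm/a
  sum: 0.4781 + 0.2564 → r_corr = 0.7344 μm/a
Power-law: D(17) = r_corr · 17^0.813
  D(17) = 0.7344 × 17^0.813 = 0.7344 × 10.01 = 7.35 μm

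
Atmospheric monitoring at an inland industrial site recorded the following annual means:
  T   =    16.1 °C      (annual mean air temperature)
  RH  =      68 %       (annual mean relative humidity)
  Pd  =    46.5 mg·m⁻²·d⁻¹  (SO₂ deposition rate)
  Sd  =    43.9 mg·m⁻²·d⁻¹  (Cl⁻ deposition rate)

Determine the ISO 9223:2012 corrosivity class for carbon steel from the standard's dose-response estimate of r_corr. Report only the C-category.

carbon steel: temperature factor f = -0.054·(6.1) = -0.3294
  Pd branch = 1.77·Pd^0.52·e^(0.02·RH+f) = 36.53 μm/a
  Sd branch = 0.102·Sd^0.62·e^(0.033·RH+0.04·T) = 19.11 μm/a
  sum: 36.53 + 19.11 → r_corr = 55.63 μm/a
55.6 μm/a falls in (50, 80] for carbon steel → category C4

C4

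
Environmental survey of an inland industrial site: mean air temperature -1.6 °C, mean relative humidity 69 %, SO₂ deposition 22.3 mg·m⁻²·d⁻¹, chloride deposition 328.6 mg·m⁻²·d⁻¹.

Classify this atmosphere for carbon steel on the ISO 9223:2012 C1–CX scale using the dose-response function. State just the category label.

C3

carbon steel: f(T) = +0.150·(T−10) [T≤10 °C] = -1.7400
  Pd branch = 1.77·Pd^0.52·e^(0.02·RH+f) = 6.205 μm/a
  Cl⁻ term: 0.102·328.6^0.62·exp(0.033·69+0.04·-1.6) = 33.89
  sum: 6.205 + 33.89 → r_corr = 40.09 μm/a
40.1 μm/a falls in (25, 50] for carbon steel → category C3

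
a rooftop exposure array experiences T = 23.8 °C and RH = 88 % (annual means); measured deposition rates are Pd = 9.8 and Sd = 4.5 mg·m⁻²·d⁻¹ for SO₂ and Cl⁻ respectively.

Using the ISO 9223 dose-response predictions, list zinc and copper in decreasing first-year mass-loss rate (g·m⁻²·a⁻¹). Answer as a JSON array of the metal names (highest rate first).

zinc: temperature factor f = -0.071·(13.8) = -0.9798
  SO₂ term: 0.0129·9.8^0.44·exp(0.046·88-0.9798) = 0.7572
  Sd branch = 0.0175·Sd^0.57·e^(0.008·RH+0.085·T) = 0.6305 μm/a
  sum: 0.7572 + 0.6305 → r_corr = 1.388 μm/a
  mass loss = 1.388 μm/a × 7.14 g/cm³ = 9.908 g·m⁻²·a⁻¹
copper: temperature factor f = -0.080·(13.8) = -1.1040
  Pd branch = 0.0053·Pd^0.26·e^(0.059·RH+f) = 0.572 μm/a
  Sd branch = 0.01025·Sd^0.27·e^(0.036·RH+0.049·T) = 1.173 μm/a
  r_corr = 0.572 + 1.173 = 1.745 μm/a
  mass loss = 1.745 μm/a × 8.96 g/cm³ = 15.64 g·m⁻²·a⁻¹
Ordering by g·m⁻²·a⁻¹: copper (15.6) > zinc (9.91)

["copper", "zinc"]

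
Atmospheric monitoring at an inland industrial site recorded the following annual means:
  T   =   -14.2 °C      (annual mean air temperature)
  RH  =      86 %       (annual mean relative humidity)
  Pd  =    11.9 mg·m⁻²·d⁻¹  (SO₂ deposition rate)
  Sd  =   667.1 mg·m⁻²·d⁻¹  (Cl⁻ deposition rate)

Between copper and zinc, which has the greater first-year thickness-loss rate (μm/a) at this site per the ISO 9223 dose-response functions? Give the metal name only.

copper: temperature factor f = +0.126·(-24.2) = -3.0492
  Pd branch = 0.0053·Pd^0.26·e^(0.059·RH+f) = 0.07643 μm/a
  Sd branch = 0.01025·Sd^0.27·e^(0.036·RH+0.049·T) = 0.6541 μm/a
  r_corr = 0.07643 + 0.6541 = 0.7305 μm/a
zinc: f(T) = +0.038·(T−10) [T≤10 °C] = -0.9196
  SO₂ term: 0.0129·11.9^0.44·exp(0.046·86-0.9196) = 0.799
  Sd branch = 0.0175·Sd^0.57·e^(0.008·RH+0.085·T) = 0.4241 μm/a
  sum: 0.799 + 0.4241 → r_corr = 1.223 μm/a
Ordering by μm/a: zinc (1.22) > copper (0.731)

zinc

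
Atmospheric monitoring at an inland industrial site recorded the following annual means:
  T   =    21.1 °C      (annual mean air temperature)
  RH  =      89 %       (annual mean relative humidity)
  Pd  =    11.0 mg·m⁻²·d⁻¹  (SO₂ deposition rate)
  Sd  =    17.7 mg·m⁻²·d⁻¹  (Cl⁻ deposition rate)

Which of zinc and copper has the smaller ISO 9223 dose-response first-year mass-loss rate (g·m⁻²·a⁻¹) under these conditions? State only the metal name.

zinc

zinc: T>10 °C ⇒ hinge -0.071·(21.1−10) = -0.7881
  Pd branch = 0.0129·Pd^0.44·e^(0.046·RH+f) = 1.011 μm/a
  Cl⁻ term: 0.0175·17.7^0.57·exp(0.008·89+0.085·21.1) = 1.103
  r_corr = 1.011 + 1.103 = 2.113 μm/a
  mass loss = 2.113 μm/a × 7.14 g/cm³ = 15.09 g·m⁻²·a⁻¹
copper: temperature factor f = -0.080·(11.1) = -0.8880
  SO₂ term: 0.0053·11.0^0.26·exp(0.059·89-0.8880) = 0.776
  Cl⁻ term: 0.01025·17.7^0.27·exp(0.036·89+0.049·21.1) = 1.542
  sum: 0.776 + 1.542 → r_corr = 2.318 μm/a
  mass loss = 2.318 μm/a × 8.96 g/cm³ = 20.77 g·m⁻²·a⁻¹
Ordering by g·m⁻²·a⁻¹: copper (20.8) > zinc (15.1)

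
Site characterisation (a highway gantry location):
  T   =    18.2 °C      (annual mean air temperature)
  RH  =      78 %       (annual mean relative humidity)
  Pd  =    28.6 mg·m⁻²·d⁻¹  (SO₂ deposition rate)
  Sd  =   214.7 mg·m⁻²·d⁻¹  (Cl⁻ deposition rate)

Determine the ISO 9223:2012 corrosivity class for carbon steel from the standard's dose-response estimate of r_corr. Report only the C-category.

C5

carbon steel: T>10 °C ⇒ hinge -0.054·(18.2−10) = -0.4428
  SO₂ term: 1.77·28.6^0.52·exp(0.02·78-0.4428) = 30.94
  Sd branch = 0.102·Sd^0.62·e^(0.033·RH+0.04·T) = 77.34 μm/a
  r_corr = 30.94 + 77.34 = 108.3 μm/a
108 μm/a falls in (80, 200] for carbon steel → category C5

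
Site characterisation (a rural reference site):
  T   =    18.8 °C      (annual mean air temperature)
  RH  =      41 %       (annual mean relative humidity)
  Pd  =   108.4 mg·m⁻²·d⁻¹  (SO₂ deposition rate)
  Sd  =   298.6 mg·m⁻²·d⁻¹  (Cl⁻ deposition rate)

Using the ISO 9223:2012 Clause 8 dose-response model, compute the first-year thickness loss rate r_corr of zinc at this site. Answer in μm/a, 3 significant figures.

zinc: temperature factor f = -0.071·(8.8) = -0.6248
  sulphur-dioxide contribution → 0.3579 μm/a
  chloride contribution → 3.092 μm/a
  ⇒ r_corr(zinc) = 3.45 μm/a

r_corr = 3.45 μm/a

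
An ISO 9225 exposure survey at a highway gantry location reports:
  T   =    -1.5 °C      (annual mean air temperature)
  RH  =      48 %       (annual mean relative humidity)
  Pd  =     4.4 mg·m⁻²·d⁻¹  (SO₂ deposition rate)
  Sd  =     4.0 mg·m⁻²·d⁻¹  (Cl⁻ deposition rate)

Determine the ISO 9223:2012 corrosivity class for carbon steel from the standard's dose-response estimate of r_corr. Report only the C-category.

carbon steel: f(T) = +0.150·(T−10) [T≤10 °C] = -1.7250
  SO₂ term: 1.77·4.4^0.52·exp(0.02·48-1.7250) = 1.78
  Cl⁻ term: 0.102·4.0^0.62·exp(0.033·48+0.04·-1.5) = 1.106
  r_corr = 1.78 + 1.106 = 2.886 μm/a
2.89 μm/a falls in (1.3, 25] for carbon steel → category C2

C2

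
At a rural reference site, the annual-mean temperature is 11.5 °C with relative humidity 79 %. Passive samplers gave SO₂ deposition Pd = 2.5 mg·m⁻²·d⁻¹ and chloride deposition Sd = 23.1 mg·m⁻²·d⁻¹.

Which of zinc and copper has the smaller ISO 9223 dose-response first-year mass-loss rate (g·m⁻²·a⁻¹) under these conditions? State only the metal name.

zinc

zinc: T>10 °C ⇒ hinge -0.071·(11.5−10) = -0.1065
  Pd branch = 0.0129·Pd^0.44·e^(0.046·RH+f) = 0.6571 μm/a
  Sd branch = 0.0175·Sd^0.57·e^(0.008·RH+0.085·T) = 0.524 μm/a
  sum: 0.6571 + 0.524 → r_corr = 1.181 μm/a
  mass loss = 1.181 μm/a × 7.14 g/cm³ = 8.433 g·m⁻²·a⁻¹
copper: T>10 °C ⇒ hinge -0.080·(11.5−10) = -0.1200
  SO₂ term: 0.0053·2.5^0.26·exp(0.059·79-0.1200) = 0.6308
  Cl⁻ term: 0.01025·23.1^0.27·exp(0.036·79+0.049·11.5) = 0.7224
  sum: 0.6308 + 0.7224 → r_corr = 1.353 μm/a
  mass loss = 1.353 μm/a × 8.96 g/cm³ = 12.12 g·m⁻²·a⁻¹
Ordering by g·m⁻²·a⁻¹: copper (12.1) > zinc (8.43)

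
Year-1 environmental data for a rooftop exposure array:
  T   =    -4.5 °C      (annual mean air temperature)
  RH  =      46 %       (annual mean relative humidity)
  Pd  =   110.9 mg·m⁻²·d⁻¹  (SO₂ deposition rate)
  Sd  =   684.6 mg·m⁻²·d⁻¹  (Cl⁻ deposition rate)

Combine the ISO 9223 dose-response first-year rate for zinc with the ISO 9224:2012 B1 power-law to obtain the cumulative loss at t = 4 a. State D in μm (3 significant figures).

zinc: temperature factor f = +0.038·(-14.5) = -0.5510
  sulphur-dioxide contribution → 0.4898 μm/a
  chloride contribution → 0.7128 μm/a
  ⇒ r_corr(zinc) = 1.203 μm/a
Long-term exponent b (ISO 9224 Table 2, B1) = 0.813
  D(4) = 1.203 × 4^0.813 = 1.203 × 3.087 = 3.712 μm

D(4) = 3.71 μm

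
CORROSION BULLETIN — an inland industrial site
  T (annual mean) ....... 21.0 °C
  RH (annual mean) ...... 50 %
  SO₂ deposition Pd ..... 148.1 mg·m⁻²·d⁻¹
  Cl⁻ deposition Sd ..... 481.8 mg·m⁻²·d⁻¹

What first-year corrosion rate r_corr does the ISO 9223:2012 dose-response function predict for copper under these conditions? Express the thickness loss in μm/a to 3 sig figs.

r_corr = 1.07 μm/a

copper: T>10 °C ⇒ hinge -0.080·(21.0−10) = -0.8800
  sulphur-dioxide contribution → 0.154 μm/a
  chloride contribution → 0.9198 μm/a
  ⇒ r_corr(copper) = 1.074 μm/a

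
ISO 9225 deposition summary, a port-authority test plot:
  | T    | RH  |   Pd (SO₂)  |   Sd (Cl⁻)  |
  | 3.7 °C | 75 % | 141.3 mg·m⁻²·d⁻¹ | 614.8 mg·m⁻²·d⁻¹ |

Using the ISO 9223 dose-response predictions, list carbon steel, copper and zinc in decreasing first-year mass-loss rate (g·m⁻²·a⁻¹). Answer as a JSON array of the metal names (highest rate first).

carbon steel: temperature factor f = +0.150·(-6.3) = -0.9450
  sulphur-dioxide contribution → 40.47 μm/a
  chloride contribution → 75.3 μm/a
  total first-year rate 115.8 μm/a
  mass loss = 115.8 μm/a × 7.85 g/cm³ = 908.7 g·m⁻²·a⁻¹
copper: f(T) = +0.126·(T−10) [T≤10 °C] = -0.7938
  sulphur-dioxide contribution → 0.725 μm/a
  chloride contribution → 1.035 μm/a
  total first-year rate 1.76 μm/a
  mass loss = 1.76 μm/a × 8.96 g/cm³ = 15.77 g·m⁻²·a⁻¹
zinc: T≤10 °C ⇒ hinge +0.038·(3.7−10) = -0.2394
  sulphur-dioxide contribution → 2.825 μm/a
  chloride contribution → 1.697 μm/a
  ⇒ r_corr(zinc) = 4.522 μm/a
  mass loss = 4.522 μm/a × 7.14 g/cm³ = 32.29 g·m⁻²·a⁻¹
Ordering by g·m⁻²·a⁻¹: carbon steel (909) > zinc (32.3) > copper (15.8)

["carbon steel", "zinc", "copper"]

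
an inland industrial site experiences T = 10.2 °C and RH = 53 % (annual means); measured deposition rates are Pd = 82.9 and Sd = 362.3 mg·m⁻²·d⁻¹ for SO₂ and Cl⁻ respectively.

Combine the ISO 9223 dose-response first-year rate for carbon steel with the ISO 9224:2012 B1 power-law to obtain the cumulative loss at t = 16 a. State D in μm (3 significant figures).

D(16) = 359 μm

carbon steel: temperature factor f = -0.054·(0.2) = -0.0108
  sulphur-dioxide contribution → 50.27 μm/a
  chloride contribution → 34.04 μm/a
  ⇒ r_corr(carbon steel) = 84.31 μm/a
Long-term exponent b (ISO 9224 Table 2, B1) = 0.523
  D(16) = 84.31 × 16^0.523 = 84.31 × 4.263 = 359.4 μm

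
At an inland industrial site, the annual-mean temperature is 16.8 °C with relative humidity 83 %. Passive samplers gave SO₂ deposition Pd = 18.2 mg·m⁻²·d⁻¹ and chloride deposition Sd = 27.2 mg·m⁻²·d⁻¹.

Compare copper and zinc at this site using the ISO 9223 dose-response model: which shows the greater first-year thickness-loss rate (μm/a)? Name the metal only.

zinc

copper: f(T) = -0.080·(T−10) [T>10 °C] = -0.5440
  Pd branch = 0.0053·Pd^0.26·e^(0.059·RH+f) = 0.8757 μm/a
  Cl⁻ term: 0.01025·27.2^0.27·exp(0.036·83+0.049·16.8) = 1.13
  sum: 0.8757 + 1.13 → r_corr = 2.006 μm/a
zinc: T>10 °C ⇒ hinge -0.071·(16.8−10) = -0.4828
  SO₂ term: 0.0129·18.2^0.44·exp(0.046·83-0.4828) = 1.299
  Sd branch = 0.0175·Sd^0.57·e^(0.008·RH+0.085·T) = 0.9317 μm/a
  sum: 1.299 + 0.9317 → r_corr = 2.23 μm/a
Ordering by μm/a: zinc (2.23) > copper (2.01)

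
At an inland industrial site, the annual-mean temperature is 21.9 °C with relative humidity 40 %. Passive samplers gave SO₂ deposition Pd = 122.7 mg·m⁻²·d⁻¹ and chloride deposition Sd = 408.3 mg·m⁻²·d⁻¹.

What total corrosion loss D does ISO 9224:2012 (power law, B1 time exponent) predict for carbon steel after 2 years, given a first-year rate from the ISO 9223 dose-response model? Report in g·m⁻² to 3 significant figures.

carbon steel: f(T) = -0.054·(T−10) [T>10 °C] = -0.6426
  SO₂ term: 1.77·122.7^0.52·exp(0.02·40-0.6426) = 25.27
  Sd branch = 0.102·Sd^0.62·e^(0.033·RH+0.04·T) = 38.12 μm/a
  r_corr = 25.27 + 38.12 = 63.38 μm/a
Long-term exponent b (ISO 9224 Table 2, B1) = 0.523
  D(2) = 63.38 × 2^0.523 = 63.38 × 1.437 = 91.08 μm
  Mass loss = 91.08 μm × 7.85 g/cm³ = 715 g·m⁻²

D(2) = 715 g·m⁻²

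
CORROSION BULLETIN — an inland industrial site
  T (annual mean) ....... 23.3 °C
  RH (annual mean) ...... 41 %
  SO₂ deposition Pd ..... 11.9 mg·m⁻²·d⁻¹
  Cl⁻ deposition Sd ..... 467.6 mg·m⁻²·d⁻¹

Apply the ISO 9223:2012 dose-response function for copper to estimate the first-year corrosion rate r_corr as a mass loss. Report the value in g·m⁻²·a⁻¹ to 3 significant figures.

r_corr = 6.97 g·m⁻²·a⁻¹

copper: f(T) = -0.080·(T−10) [T>10 °C] = -1.0640
  Pd branch = 0.0053·Pd^0.26·e^(0.059·RH+f) = 0.03912 μm/a
  Cl⁻ term: 0.01025·467.6^0.27·exp(0.036·41+0.049·23.3) = 0.7387
  r_corr = 0.03912 + 0.7387 = 0.7778 μm/a
Convert to mass loss: 0.7778 μm/a × 8.96 g/cm³ = 6.969 g·m⁻²·a⁻¹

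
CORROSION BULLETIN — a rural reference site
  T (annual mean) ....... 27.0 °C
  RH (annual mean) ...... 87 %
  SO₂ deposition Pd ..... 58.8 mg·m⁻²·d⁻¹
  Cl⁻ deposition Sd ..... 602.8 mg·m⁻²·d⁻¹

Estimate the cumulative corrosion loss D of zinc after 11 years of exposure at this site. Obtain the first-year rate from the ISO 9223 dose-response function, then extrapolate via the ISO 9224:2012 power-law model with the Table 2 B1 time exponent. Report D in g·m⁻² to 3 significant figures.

D(11) = 735 g·m⁻²

zinc: f(T) = -0.071·(T−10) [T>10 °C] = -1.2070
  SO₂ term: 0.0129·58.8^0.44·exp(0.046·87-1.2070) = 1.268
  Sd branch = 0.0175·Sd^0.57·e^(0.008·RH+0.085·T) = 13.39 μm/a
  sum: 1.268 + 13.39 → r_corr = 14.66 μm/a
Long-term exponent b (ISO 9224 Table 2, B1) = 0.813
  D(11) = 14.66 × 11^0.813 = 14.66 × 7.025 = 103 μm
  Mass loss = 103 μm × 7.14 g/cm³ = 735.1 g·m⁻²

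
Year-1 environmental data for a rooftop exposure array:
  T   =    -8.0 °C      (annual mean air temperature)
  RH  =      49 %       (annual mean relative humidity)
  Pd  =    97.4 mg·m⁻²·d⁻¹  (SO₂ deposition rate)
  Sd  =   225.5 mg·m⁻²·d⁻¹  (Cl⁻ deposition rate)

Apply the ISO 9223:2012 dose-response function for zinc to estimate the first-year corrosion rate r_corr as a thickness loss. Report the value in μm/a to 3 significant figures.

zinc: temperature factor f = +0.038·(-18.0) = -0.6840
  sulphur-dioxide contribution → 0.4649 μm/a
  chloride contribution → 0.2879 μm/a
  total first-year rate 0.7528 μm/a

r_corr = 0.753 μm/a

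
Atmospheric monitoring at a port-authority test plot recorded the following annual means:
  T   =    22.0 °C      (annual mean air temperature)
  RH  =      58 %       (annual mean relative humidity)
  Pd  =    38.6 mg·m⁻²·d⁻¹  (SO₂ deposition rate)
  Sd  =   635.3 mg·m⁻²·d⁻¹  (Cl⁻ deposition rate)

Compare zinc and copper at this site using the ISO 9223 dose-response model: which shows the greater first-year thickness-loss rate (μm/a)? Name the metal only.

zinc

zinc: T>10 °C ⇒ hinge -0.071·(22.0−10) = -0.8520
  SO₂ term: 0.0129·38.6^0.44·exp(0.046·58-0.8520) = 0.3957
  Sd branch = 0.0175·Sd^0.57·e^(0.008·RH+0.085·T) = 7.151 μm/a
  sum: 0.3957 + 7.151 → r_corr = 7.547 μm/a
copper: T>10 °C ⇒ hinge -0.080·(22.0−10) = -0.9600
  Pd branch = 0.0053·Pd^0.26·e^(0.059·RH+f) = 0.1607 μm/a
  Sd branch = 0.01025·Sd^0.27·e^(0.036·RH+0.049·T) = 1.388 μm/a
  r_corr = 0.1607 + 1.388 = 1.549 μm/a
Ordering by μm/a: zinc (7.55) > copper (1.55)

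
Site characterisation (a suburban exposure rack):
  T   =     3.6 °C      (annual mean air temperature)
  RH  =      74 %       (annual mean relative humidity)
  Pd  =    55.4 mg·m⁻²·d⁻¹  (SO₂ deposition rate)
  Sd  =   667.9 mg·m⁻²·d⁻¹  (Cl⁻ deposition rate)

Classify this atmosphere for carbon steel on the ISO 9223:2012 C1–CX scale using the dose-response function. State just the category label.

C5

carbon steel: T≤10 °C ⇒ hinge +0.150·(3.6−10) = -0.9600
  Pd branch = 1.77·Pd^0.52·e^(0.02·RH+f) = 24.01 μm/a
  Cl⁻ term: 0.102·667.9^0.62·exp(0.033·74+0.04·3.6) = 76.38
  r_corr = 24.01 + 76.38 = 100.4 μm/a
ISO 9223 Table 2 (carbon steel): 80 < 100 ≤ 200 μm/a ⇒ C5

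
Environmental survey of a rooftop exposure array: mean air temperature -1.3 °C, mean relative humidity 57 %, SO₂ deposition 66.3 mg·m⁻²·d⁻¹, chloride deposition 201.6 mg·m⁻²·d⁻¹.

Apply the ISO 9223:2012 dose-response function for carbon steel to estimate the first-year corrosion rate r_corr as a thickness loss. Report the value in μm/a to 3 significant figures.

r_corr = 26.0 μm/a

carbon steel: temperature factor f = +0.150·(-11.3) = -1.6950
  sulphur-dioxide contribution → 8.998 μm/a
  chloride contribution → 17.05 μm/a
  ⇒ r_corr(carbon steel) = 26.05 μm/a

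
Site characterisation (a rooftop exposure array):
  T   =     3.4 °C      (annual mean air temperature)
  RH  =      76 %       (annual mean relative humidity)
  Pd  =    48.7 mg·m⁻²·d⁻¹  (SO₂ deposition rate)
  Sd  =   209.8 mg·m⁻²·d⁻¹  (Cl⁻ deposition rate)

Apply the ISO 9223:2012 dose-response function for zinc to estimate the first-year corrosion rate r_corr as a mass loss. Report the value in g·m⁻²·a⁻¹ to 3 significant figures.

r_corr = 19.5 g·m⁻²·a⁻¹

zinc: T≤10 °C ⇒ hinge +0.038·(3.4−10) = -0.2508
  Pd branch = 0.0129·Pd^0.44·e^(0.046·RH+f) = 1.83 μm/a
  Cl⁻ term: 0.0175·209.8^0.57·exp(0.008·76+0.085·3.4) = 0.9037
  sum: 1.83 + 0.9037 → r_corr = 2.734 μm/a
Convert to mass loss: 2.734 μm/a × 7.14 g/cm³ = 19.52 g·m⁻²·a⁻¹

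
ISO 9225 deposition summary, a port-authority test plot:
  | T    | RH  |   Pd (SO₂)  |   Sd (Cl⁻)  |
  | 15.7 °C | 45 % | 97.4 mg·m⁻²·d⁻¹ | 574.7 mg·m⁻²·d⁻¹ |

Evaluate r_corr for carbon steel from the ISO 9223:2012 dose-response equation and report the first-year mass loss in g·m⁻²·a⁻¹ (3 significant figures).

r_corr = 612 g·m⁻²·a⁻¹

carbon steel: T>10 °C ⇒ hinge -0.054·(15.7−10) = -0.3078
  Pd branch = 1.77·Pd^0.52·e^(0.02·RH+f) = 34.61 μm/a
  Sd branch = 0.102·Sd^0.62·e^(0.033·RH+0.04·T) = 43.36 μm/a
  sum: 34.61 + 43.36 → r_corr = 77.97 μm/a
Convert to mass loss: 77.97 μm/a × 7.85 g/cm³ = 612.1 g·m⁻²·a⁻¹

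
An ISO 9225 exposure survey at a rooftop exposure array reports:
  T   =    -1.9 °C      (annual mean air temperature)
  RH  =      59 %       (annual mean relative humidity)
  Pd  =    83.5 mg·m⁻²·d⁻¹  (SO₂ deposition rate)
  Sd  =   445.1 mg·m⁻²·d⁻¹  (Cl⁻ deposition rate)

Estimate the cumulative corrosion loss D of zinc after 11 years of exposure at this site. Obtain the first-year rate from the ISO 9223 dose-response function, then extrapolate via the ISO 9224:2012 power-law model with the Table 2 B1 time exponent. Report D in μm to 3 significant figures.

zinc: temperature factor f = +0.038·(-11.9) = -0.4522
  SO₂ term: 0.0129·83.5^0.44·exp(0.046·59-0.4522) = 0.8678
  Cl⁻ term: 0.0175·445.1^0.57·exp(0.008·59+0.085·-1.9) = 0.7718
  sum: 0.8678 + 0.7718 → r_corr = 1.64 μm/a
Long-term exponent b (ISO 9224 Table 2, B1) = 0.813
  D(11) = 1.64 × 11^0.813 = 1.64 × 7.025 = 11.52 μm

D(11) = 11.5 μm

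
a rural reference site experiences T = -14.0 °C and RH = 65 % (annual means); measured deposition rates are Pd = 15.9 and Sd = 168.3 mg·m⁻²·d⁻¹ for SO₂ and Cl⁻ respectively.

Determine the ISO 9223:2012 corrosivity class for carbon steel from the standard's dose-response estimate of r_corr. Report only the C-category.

C2

carbon steel: T≤10 °C ⇒ hinge +0.150·(-14.0−10) = -3.6000
  SO₂ term: 1.77·15.9^0.52·exp(0.02·65-3.6000) = 0.7479
  Cl⁻ term: 0.102·168.3^0.62·exp(0.033·65+0.04·-14.0) = 11.94
  sum: 0.7479 + 11.94 → r_corr = 12.69 μm/a
ISO 9223 Table 2 (carbon steel): 1.3 < 12.7 ≤ 25 μm/a ⇒ C2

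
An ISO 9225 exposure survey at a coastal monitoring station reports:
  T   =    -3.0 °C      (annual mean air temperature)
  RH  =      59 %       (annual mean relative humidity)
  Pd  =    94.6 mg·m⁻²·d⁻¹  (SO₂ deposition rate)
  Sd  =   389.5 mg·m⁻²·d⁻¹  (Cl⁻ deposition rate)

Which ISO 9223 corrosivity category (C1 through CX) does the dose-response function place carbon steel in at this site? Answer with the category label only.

carbon steel: temperature factor f = +0.150·(-13.0) = -1.9500
  SO₂ term: 1.77·94.6^0.52·exp(0.02·59-1.9500) = 8.73
  Cl⁻ term: 0.102·389.5^0.62·exp(0.033·59+0.04·-3.0) = 25.6
  r_corr = 8.73 + 25.6 = 34.33 μm/a
34.3 μm/a falls in (25, 50] for carbon steel → category C3

C3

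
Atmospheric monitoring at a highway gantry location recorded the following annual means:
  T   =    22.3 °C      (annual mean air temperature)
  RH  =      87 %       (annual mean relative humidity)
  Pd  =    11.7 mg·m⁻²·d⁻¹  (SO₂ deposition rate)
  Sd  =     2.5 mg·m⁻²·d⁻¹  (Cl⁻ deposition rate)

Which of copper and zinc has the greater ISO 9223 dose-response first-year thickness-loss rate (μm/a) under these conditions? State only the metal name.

copper

copper: f(T) = -0.080·(T−10) [T>10 °C] = -0.9840
  sulphur-dioxide contribution → 0.6366 μm/a
  chloride contribution → 0.8973 μm/a
  ⇒ r_corr(copper) = 1.534 μm/a
zinc: temperature factor f = -0.071·(12.3) = -0.8733
  sulphur-dioxide contribution → 0.8697 μm/a
  chloride contribution → 0.3939 μm/a
  ⇒ r_corr(zinc) = 1.264 μm/a
Ordering by μm/a: copper (1.53) > zinc (1.26)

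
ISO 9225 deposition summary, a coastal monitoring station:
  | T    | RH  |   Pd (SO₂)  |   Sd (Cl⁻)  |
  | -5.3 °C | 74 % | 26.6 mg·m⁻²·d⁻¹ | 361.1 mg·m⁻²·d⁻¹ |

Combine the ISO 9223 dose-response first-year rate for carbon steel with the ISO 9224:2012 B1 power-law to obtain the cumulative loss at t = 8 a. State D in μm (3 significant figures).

D(8) = 121 μm

carbon steel: temperature factor f = +0.150·(-15.3) = -2.2950
  SO₂ term: 1.77·26.6^0.52·exp(0.02·74-2.2950) = 4.315
  Cl⁻ term: 0.102·361.1^0.62·exp(0.033·74+0.04·-5.3) = 36.54
  sum: 4.315 + 36.54 → r_corr = 40.86 μm/a
ISO 9224: D(t) = r_corr · t^b with b = 0.523 (carbon steel, B1)
  D(8) = 40.86 × 8^0.523 = 40.86 × 2.967 = 121.2 μm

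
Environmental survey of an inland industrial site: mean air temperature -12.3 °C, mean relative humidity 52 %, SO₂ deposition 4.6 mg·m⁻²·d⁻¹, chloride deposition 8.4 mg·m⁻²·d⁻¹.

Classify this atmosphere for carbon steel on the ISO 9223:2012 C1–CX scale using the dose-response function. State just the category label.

C2

carbon steel: temperature factor f = +0.150·(-22.3) = -3.3450
  Pd branch = 1.77·Pd^0.52·e^(0.02·RH+f) = 0.3904 μm/a
  Cl⁻ term: 0.102·8.4^0.62·exp(0.033·52+0.04·-12.3) = 1.298
  sum: 0.3904 + 1.298 → r_corr = 1.688 μm/a
Category bounds: 1.3…25 μm/a bracket r_corr ⇒ C2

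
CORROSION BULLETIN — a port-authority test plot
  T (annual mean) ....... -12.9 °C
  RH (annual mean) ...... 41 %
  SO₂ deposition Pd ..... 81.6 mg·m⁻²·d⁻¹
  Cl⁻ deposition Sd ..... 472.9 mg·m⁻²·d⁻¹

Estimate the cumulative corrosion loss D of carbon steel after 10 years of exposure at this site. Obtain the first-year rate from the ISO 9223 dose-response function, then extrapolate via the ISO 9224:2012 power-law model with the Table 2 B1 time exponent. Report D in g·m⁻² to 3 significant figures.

carbon steel: temperature factor f = +0.150·(-22.9) = -3.4350
  Pd branch = 1.77·Pd^0.52·e^(0.02·RH+f) = 1.278 μm/a
  Cl⁻ term: 0.102·472.9^0.62·exp(0.033·41+0.04·-12.9) = 10.73
  sum: 1.278 + 10.73 → r_corr = 12 μm/a
Long-term exponent b (ISO 9224 Table 2, B1) = 0.523
  D(10) = 12 × 10^0.523 = 12 × 3.334 = 40.02 μm
  Mass loss = 40.02 μm × 7.85 g/cm³ = 314.2 g·m⁻²

D(10) = 314 g·m⁻²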